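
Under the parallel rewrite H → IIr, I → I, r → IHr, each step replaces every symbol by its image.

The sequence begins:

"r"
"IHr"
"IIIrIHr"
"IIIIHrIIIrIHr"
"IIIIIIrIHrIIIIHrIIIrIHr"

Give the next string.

Applying the rule to each of the 23 symbols of IIIIIIrIHrIIIIHrIIIrIHr gives the pieces I I I I I I IHr I IIr IHr I I I I IIr IHr I I I IHr I IIr IHr, which concatenate to the answer.

IIIIIIIHrIIIrIHrIIIIIIrIHrIIIIHrIIIrIHr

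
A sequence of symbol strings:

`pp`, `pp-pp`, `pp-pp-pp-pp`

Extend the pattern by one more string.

pp-pp-pp-pp-pp-pp-pp-pp

s(k+1) = s(k)·-·s(k) — each term doubles the last with '-' between the halves.
So the next term is two copies of pp-pp-pp-pp with '-' between the halves.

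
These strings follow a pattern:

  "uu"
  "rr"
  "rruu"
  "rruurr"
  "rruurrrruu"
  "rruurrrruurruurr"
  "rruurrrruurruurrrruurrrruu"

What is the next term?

rruurrrruurruurrrruurrrruurruurrrruurruurr

From term 3 onward, concatenate the last term with the second-to-last: rr·uu = rruu, rruu·rr = rruurr, …
Continuing: rruurrrruurruurrrruurrrruu · rruurrrruurruurr gives term 8.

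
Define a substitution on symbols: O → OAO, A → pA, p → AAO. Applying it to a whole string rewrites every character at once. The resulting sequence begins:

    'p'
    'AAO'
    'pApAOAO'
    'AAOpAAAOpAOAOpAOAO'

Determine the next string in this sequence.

pApAOAOAAOpApApAOAOAAOpAOAOpAOAOAAOpAOAOpAOAO

Applying the rule to each of the 18 symbols of AAOpAAAOpAOAOpAOAO gives the pieces pA pA OAO AAO pA pA pA OAO AAO pA OAO pA OAO AAO pA OAO pA OAO, which concatenate to the answer.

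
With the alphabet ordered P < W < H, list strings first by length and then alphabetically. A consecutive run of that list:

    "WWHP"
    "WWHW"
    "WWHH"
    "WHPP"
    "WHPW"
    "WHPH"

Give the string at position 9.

WHWH

Stepping forward 3 times from WHPH: WHPH → WHWP → WHWW, then the target.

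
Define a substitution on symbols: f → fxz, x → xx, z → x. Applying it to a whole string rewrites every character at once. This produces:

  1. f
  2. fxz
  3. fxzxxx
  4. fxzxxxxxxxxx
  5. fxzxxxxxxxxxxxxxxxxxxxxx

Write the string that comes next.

Applying the rule to each of the 24 symbols of fxzxxxxxxxxxxxxxxxxxxxxx gives the pieces fxz xx x xx xx xx xx xx xx xx xx xx xx xx xx xx xx xx xx xx xx xx xx xx, which concatenate to the answer.

fxzxxxxxxxxxxxxxxxxxxxxxxxxxxxxxxxxxxxxxxxxxxxxx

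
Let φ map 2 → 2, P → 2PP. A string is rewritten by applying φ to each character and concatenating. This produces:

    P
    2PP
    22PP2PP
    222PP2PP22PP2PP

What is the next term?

φ(222PP2PP22PP2PP) expands symbol-by-symbol to 2 2 2 2PP 2PP 2 2PP 2PP 2 2 2PP 2PP 2 2PP 2PP; joining the 15 pieces gives the next term.

2222PP2PP22PP2PP222PP2PP22PP2PP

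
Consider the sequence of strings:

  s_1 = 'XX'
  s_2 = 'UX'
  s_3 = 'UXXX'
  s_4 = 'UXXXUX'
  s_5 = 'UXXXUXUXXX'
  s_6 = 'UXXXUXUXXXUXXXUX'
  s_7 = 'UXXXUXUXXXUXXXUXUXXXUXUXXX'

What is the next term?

Each term (from the third on) is the previous term followed by the one before it: term 3 = UX·XX = UXXX.
Continuing: UXXXUXUXXXUXXXUXUXXXUXUXXX · UXXXUXUXXXUXXXUX gives term 8.

UXXXUXUXXXUXXXUXUXXXUXUXXXUXXXUXUXXXUXXXUX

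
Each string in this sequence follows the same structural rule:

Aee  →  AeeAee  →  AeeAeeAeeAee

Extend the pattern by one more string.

Each string is two copies of the previous one concatenated.
One more doubling of AeeAeeAeeAee gives the answer.

AeeAeeAeeAeeAeeAeeAeeAee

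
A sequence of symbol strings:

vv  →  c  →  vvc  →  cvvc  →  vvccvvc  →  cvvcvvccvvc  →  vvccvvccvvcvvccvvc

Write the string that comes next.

This is a Fibonacci-style word recurrence s(k) = s(k−2)·s(k−1): e.g. vv·c = vvc.
Continuing: cvvcvvccvvc · vvccvvccvvcvvccvvc gives term 8.

cvvcvvccvvcvvccvvccvvcvvccvvc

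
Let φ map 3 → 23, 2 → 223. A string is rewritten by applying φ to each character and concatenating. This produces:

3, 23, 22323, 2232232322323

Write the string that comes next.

Rewriting the 13 symbols of 2232232322323 one by one yields 223 223 23 223 223 23 223 23 223 223 23 223 23; concatenated:

2232232322322323223232232232322323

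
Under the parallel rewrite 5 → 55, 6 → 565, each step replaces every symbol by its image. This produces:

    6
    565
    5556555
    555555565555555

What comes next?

Replace each of the 15 characters of 555555565555555 in place — 55 55 55 55 55 55 55 565 55 55 55 55 55 55 55 — and concatenate.

5555555555555556555555555555555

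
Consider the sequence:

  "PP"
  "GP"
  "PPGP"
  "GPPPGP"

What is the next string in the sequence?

PPGPGPPPGP

Each term (from the third on) is the two preceding terms concatenated in order: term 3 = PP·GP = PPGP.
So term 5 is PPGP·GPPPGP.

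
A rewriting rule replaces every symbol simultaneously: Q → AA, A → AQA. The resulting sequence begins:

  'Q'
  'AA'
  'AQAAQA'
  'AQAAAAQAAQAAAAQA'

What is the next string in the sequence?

Applying the rule to each of the 16 symbols of AQAAAAQAAQAAAAQA gives the pieces AQA AA AQA AQA AQA AQA AA AQA AQA AA AQA AQA AQA AQA AA AQA, which concatenate to the answer.

AQAAAAQAAQAAQAAQAAAAQAAQAAAAQAAQAAQAAQAAAAQA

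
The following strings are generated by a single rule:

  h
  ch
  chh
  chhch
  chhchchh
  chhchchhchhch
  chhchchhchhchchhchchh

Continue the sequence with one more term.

chhchchhchhchchhchchhchhchchhchhch

Each term (from the third on) is the previous term followed by the one before it: term 3 = ch·h = chh.
So term 8 is chhchchhchhchchhchchh·chhchchhchhch.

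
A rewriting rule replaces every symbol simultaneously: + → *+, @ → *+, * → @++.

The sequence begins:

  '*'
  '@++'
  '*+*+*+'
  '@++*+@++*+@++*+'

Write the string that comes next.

*+*+*+@++*+*+*+*+@++*+*+*+*+@++*+

Replace each of the 15 characters of @++*+@++*+@++*+ in place — *+ *+ *+ @++ *+ *+ *+ *+ @++ *+ *+ *+ *+ @++ *+ — and concatenate.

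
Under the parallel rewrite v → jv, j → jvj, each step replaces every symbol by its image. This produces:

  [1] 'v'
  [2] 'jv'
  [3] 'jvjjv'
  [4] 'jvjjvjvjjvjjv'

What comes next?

Applying the rule to each of the 13 symbols of jvjjvjvjjvjjv gives the pieces jvj jv jvj jvj jv jvj jv jvj jvj jv jvj jvj jv, which concatenate to the answer.

jvjjvjvjjvjjvjvjjvjvjjvjjvjvjjvjjv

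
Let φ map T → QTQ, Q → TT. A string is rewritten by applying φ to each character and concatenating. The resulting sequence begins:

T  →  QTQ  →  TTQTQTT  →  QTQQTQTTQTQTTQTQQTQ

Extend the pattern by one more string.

TTQTQTTTTQTQTTQTQQTQTTQTQTTQTQQTQTTQTQTTTTQTQTT

φ(QTQQTQTTQTQTTQTQQTQ) expands symbol-by-symbol to TT QTQ TT TT QTQ TT QTQ QTQ TT QTQ TT QTQ QTQ TT QTQ TT TT QTQ TT; joining the 19 pieces gives the next term.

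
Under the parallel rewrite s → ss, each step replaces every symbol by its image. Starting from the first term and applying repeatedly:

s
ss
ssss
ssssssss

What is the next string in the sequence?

Apply φ to ssssssss symbol by symbol: s→ss, s→ss, s→ss, s→ss, s→ss, s→ss, s→ss, s→ss; joined: ss ss ss ss ss ss ss ss.

ssssssssssssssss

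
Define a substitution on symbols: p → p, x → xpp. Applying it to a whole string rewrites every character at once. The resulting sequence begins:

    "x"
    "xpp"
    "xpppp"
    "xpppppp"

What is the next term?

Expanding xpppppp: x→xpp, p→p, p→p, p→p, p→p, p→p, p→p. Concatenated: xpp p p p p p p.

xpppppppp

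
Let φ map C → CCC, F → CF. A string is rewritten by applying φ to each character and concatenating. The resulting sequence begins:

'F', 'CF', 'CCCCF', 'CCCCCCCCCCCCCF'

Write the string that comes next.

CCCCCCCCCCCCCCCCCCCCCCCCCCCCCCCCCCCCCCCCF

φ(CCCCCCCCCCCCCF) expands symbol-by-symbol to CCC CCC CCC CCC CCC CCC CCC CCC CCC CCC CCC CCC CCC CF; joining the 14 pieces gives the next term.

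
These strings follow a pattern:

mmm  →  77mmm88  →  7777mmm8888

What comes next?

777777mmm888888

Every step adds 77 to the front and 88 to the end of the previous string.
One more step from 7777mmm8888 gives the answer.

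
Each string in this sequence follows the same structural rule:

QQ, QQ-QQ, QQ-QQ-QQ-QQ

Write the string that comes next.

QQ-QQ-QQ-QQ-QQ-QQ-QQ-QQ

s(k+1) = s(k)·-·s(k) — each term doubles the last with '-' between the halves.
One more doubling of QQ-QQ-QQ-QQ gives the answer.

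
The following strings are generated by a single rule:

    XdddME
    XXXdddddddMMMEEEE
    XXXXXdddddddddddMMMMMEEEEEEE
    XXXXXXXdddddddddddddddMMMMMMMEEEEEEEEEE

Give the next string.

XXXXXXXXXdddddddddddddddddddMMMMMMMMMEEEEEEEEEEEEE

Term n consists of 2n-1 X's, followed by 4n-1 d's, followed by 2n-1 M's, followed by 3n-2 E's (n = 1, 2, …).
At n = 5 the blocks have lengths 9, 19, 9, 13.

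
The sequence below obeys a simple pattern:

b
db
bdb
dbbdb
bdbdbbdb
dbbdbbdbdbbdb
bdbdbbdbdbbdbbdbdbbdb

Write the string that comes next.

This is a Fibonacci-style word recurrence s(k) = s(k−2)·s(k−1): e.g. b·db = bdb.
So term 8 is dbbdbbdbdbbdb·bdbdbbdbdbbdbbdbdbbdb.

dbbdbbdbdbbdbbdbdbbdbdbbdbbdbdbbdb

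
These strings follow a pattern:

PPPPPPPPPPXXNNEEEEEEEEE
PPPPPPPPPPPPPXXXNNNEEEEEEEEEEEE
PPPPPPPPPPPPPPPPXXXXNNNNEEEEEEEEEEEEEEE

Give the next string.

PPPPPPPPPPPPPPPPPPPXXXXXNNNNNEEEEEEEEEEEEEEEEEE

The n-th term is 3n+1 P's then n-1 X's then n-1 N's then 3n E's, where the shown terms are n = 3, 4, 5.
Setting n = 6 gives 19, 5, 5, 18 characters in each block.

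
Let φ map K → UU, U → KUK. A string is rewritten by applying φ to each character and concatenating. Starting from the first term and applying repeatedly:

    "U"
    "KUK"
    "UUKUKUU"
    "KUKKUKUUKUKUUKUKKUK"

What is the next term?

φ(KUKKUKUUKUKUUKUKKUK) expands symbol-by-symbol to UU KUK UU UU KUK UU KUK KUK UU KUK UU KUK KUK UU KUK UU UU KUK UU; joining the 19 pieces gives the next term.

UUKUKUUUUKUKUUKUKKUKUUKUKUUKUKKUKUUKUKUUUUKUKUU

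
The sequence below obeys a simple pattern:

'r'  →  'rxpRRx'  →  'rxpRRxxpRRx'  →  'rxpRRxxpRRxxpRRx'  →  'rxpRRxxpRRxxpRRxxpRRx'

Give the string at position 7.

Each term is the previous one with xpRRx appended.
From rxpRRxxpRRxxpRRxxpRRx, 2 further steps: rxpRRxxpRRxxpRRxxpRRx → rxpRRxxpRRxxpRRxxpRRxxpRRx → (answer).

rxpRRxxpRRxxpRRxxpRRxxpRRxxpRRx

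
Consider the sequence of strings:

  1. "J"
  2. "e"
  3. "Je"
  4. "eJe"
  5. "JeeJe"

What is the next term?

Each term (from the third on) is the two preceding terms concatenated in order: term 3 = J·e = Je.
So term 6 is eJe·JeeJe.

eJeJeeJe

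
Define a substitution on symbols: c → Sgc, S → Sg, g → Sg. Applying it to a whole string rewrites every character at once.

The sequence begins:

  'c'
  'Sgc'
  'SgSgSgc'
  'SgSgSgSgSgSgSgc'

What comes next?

SgSgSgSgSgSgSgSgSgSgSgSgSgSgSgc

Applying the rule to each of the 15 symbols of SgSgSgSgSgSgSgc gives the pieces Sg Sg Sg Sg Sg Sg Sg Sg Sg Sg Sg Sg Sg Sg Sgc, which concatenate to the answer.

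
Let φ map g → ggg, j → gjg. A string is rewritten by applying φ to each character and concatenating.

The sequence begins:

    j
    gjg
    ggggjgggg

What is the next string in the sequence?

Rewriting each symbol of ggggjgggg: g→ggg, g→ggg, g→ggg, g→ggg, j→gjg, g→ggg, g→ggg, g→ggg, g→ggg, which concatenates to ggg ggg ggg ggg gjg ggg ggg ggg ggg.

gggggggggggggjggggggggggggg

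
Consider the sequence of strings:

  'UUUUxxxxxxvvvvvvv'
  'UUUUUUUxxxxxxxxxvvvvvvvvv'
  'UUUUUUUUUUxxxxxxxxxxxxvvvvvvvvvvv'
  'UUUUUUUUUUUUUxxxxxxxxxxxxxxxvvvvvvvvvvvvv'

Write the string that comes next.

The n-th term is 3n-2 U's then 3n x's then 2n+3 v's, where the shown terms are n = 2, 3, 4, 5.
Setting n = 6 gives 16, 18, 15 characters in each block.

UUUUUUUUUUUUUUUUxxxxxxxxxxxxxxxxxxvvvvvvvvvvvvvvv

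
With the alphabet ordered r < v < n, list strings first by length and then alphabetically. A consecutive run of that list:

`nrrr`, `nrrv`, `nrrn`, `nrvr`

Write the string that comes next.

Treat nrvr as a base-3 numeral over the given alphabet and add one, carrying through any trailing n's.

nrvv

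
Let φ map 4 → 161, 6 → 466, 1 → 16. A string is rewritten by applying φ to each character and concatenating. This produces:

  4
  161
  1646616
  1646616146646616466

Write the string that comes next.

Rewriting the 19 symbols of 1646616146646616466 one by one yields 16 466 161 466 466 16 466 16 161 466 466 161 466 466 16 466 161 466 466; concatenated:

16466161466466164661616146646616146646616466161466466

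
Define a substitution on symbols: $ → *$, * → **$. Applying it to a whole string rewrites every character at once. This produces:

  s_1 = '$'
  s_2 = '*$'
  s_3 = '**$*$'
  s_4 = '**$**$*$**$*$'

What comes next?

φ(**$**$*$**$*$) expands symbol-by-symbol to **$ **$ *$ **$ **$ *$ **$ *$ **$ **$ *$ **$ *$; joining the 13 pieces gives the next term.

**$**$*$**$**$*$**$*$**$**$*$**$*$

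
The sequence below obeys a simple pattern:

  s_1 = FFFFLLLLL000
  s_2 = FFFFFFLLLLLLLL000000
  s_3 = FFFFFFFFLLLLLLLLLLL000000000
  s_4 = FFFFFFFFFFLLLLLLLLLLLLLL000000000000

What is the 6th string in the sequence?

Each string has the form F^{2n+2} L^{3n+2} 0^{3n} (n = 1, 2, …).
At n = 6 the blocks have lengths 14, 20, 18.

FFFFFFFFFFFFFFLLLLLLLLLLLLLLLLLLLL000000000000000000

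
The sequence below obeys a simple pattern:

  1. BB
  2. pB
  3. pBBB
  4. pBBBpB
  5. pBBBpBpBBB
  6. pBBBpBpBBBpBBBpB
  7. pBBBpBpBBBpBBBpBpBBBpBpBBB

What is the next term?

Each term (from the third on) is the previous term followed by the one before it: term 3 = pB·BB = pBBB.
The next term joins pBBBpBpBBBpBBBpBpBBBpBpBBB and pBBBpBpBBBpBBBpB.

pBBBpBpBBBpBBBpBpBBBpBpBBBpBBBpBpBBBpBBBpB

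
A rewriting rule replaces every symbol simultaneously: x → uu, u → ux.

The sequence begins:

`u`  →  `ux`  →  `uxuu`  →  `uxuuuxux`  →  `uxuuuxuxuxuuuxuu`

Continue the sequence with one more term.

Rewriting the 16 symbols of uxuuuxuxuxuuuxuu one by one yields ux uu ux ux ux uu ux uu ux uu ux ux ux uu ux ux; concatenated:

uxuuuxuxuxuuuxuuuxuuuxuxuxuuuxux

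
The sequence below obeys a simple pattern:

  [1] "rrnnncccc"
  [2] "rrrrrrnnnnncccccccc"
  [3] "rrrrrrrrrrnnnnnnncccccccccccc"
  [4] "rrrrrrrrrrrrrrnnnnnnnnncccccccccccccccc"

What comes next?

The n-th term is 4n-2 r's then 2n+1 n's then 4n c's (n = 1, 2, …).
For the next term, n = 5, so the run lengths are 18, 11, 20.

rrrrrrrrrrrrrrrrrrnnnnnnnnnnncccccccccccccccccccc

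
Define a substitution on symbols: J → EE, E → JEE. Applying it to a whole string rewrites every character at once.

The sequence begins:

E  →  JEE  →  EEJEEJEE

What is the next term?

Expanding EEJEEJEE: E→JEE, E→JEE, J→EE, E→JEE, E→JEE, J→EE, E→JEE, E→JEE. Concatenated: JEE JEE EE JEE JEE EE JEE JEE.

JEEJEEEEJEEJEEEEJEEJEE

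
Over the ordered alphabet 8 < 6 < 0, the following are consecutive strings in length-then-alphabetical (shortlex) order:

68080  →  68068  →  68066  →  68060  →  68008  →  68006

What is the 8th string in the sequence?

66888

Advancing 2 positions from 68006 through 68006 → 68000 reaches term 8.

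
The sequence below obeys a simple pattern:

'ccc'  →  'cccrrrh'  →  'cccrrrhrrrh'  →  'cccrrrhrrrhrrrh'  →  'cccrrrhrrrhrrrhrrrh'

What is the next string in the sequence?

Every step adds rrrh to the end: s(k+1) = s(k)·rrrh.
So the next term is cccrrrhrrrhrrrhrrrh·rrrh.

cccrrrhrrrhrrrhrrrhrrrh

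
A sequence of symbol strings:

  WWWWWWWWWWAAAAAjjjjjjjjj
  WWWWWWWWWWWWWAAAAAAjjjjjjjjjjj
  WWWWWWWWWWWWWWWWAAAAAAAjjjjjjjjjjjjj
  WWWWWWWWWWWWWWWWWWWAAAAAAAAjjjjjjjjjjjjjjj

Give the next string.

Each string has the form W^{3n+1} A^{n+2} j^{2n+3}, where the shown terms are n = 3, 4, 5, 6.
For the next term, n = 7, so the run lengths are 22, 9, 17.

WWWWWWWWWWWWWWWWWWWWWWAAAAAAAAAjjjjjjjjjjjjjjjjj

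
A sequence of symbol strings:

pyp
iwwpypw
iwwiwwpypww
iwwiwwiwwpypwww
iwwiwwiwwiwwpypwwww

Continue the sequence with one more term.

s(k+1) = iww·s(k)·w, so each term gains iww as a prefix and w as a suffix.
One more step from iwwiwwiwwiwwpypwwww gives the answer.

iwwiwwiwwiwwiwwpypwwwww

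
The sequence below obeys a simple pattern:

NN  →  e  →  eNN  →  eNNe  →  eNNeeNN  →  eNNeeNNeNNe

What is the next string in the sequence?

eNNeeNNeNNeeNNeeNN

Each term (from the third on) is the previous term followed by the one before it: term 3 = e·NN = eNN.
The next term joins eNNeeNNeNNe and eNNeeNN.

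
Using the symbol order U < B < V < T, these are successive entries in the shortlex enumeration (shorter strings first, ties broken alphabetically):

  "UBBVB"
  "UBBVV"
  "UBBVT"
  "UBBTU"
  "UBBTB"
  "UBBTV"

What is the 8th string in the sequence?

UBVUU

Stepping forward 2 times from UBBTV: UBBTV → UBBTT, then the target.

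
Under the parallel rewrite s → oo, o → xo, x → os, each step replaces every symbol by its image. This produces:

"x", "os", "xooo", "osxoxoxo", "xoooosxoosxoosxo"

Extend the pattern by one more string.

Replace each of the 16 characters of xoooosxoosxoosxo in place — os xo xo xo xo oo os xo xo oo os xo xo oo os xo — and concatenate.

osxoxoxoxoooosxoxoooosxoxoooosxo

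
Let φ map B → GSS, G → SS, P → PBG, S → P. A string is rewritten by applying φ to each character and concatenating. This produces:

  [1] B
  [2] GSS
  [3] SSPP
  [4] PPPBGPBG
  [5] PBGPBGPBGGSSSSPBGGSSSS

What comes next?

Applying the rule to each of the 22 symbols of PBGPBGPBGGSSSSPBGGSSSS gives the pieces PBG GSS SS PBG GSS SS PBG GSS SS SS P P P P PBG GSS SS SS P P P P, which concatenate to the answer.

PBGGSSSSPBGGSSSSPBGGSSSSSSPPPPPBGGSSSSSSPPPP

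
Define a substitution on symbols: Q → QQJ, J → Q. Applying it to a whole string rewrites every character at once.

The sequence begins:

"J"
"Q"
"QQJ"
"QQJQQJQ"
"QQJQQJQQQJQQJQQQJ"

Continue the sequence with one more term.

QQJQQJQQQJQQJQQQJQQJQQJQQQJQQJQQQJQQJQQJQ

Applying the rule to each of the 17 symbols of QQJQQJQQQJQQJQQQJ gives the pieces QQJ QQJ Q QQJ QQJ Q QQJ QQJ QQJ Q QQJ QQJ Q QQJ QQJ QQJ Q, which concatenate to the answer.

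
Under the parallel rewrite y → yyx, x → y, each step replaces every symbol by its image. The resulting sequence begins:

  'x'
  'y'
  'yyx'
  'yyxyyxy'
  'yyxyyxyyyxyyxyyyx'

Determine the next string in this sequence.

Rewriting the 17 symbols of yyxyyxyyyxyyxyyyx one by one yields yyx yyx y yyx yyx y yyx yyx yyx y yyx yyx y yyx yyx yyx y; concatenated:

yyxyyxyyyxyyxyyyxyyxyyxyyyxyyxyyyxyyxyyxy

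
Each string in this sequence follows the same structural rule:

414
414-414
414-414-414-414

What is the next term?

Every step duplicates the string with '-' between the halves.
Doubling 414-414-414-414 with '-' between the halves:

414-414-414-414-414-414-414-414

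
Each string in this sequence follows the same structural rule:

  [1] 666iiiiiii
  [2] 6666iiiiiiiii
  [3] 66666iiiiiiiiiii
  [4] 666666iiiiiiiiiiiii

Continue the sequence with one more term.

6666666iiiiiiiiiiiiiii

Reading off run lengths: 6 runs 3, 4, 5, 6; i runs 7, 9, 11, 13 — each is linear in n, where the shown terms are n = 3, 4, 5, 6.
At n = 7 the blocks have lengths 7, 15.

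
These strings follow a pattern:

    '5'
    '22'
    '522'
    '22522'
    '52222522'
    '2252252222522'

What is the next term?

Each term (from the third on) is the two preceding terms concatenated in order: term 3 = 5·22 = 522.
Continuing: 52222522 · 2252252222522 gives term 7.

522225222252252222522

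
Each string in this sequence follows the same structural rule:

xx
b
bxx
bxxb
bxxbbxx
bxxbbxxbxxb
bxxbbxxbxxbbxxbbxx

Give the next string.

From term 3 onward, concatenate the last term with the second-to-last: b·xx = bxx, bxx·b = bxxb, …
So term 8 is bxxbbxxbxxbbxxbbxx·bxxbbxxbxxb.

bxxbbxxbxxbbxxbbxxbxxbbxxbxxb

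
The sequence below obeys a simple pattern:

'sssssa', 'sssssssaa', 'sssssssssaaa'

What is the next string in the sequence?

sssssssssssaaaa

Each string has the form s^{2n+1} a^{n-1}, where the shown terms are n = 2, 3, 4.
For the next term, n = 5, so the run lengths are 11, 4.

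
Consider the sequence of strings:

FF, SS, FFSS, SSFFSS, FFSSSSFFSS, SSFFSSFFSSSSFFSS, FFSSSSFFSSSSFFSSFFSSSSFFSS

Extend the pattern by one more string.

Each term (from the third on) is the two preceding terms concatenated in order: term 3 = FF·SS = FFSS.
So term 8 is SSFFSSFFSSSSFFSS·FFSSSSFFSSSSFFSSFFSSSSFFSS.

SSFFSSFFSSSSFFSSFFSSSSFFSSSSFFSSFFSSSSFFSS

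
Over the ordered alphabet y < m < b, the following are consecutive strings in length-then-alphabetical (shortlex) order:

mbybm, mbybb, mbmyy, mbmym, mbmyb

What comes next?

Treat mbmyb as a base-3 numeral over the given alphabet and add one, carrying through any trailing b's.

mbmmy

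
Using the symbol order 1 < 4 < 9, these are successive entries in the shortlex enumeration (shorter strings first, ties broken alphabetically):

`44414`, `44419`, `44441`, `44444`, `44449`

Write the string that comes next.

The successor of 44449 increments the rightmost position that isn't already 9 and resets every position after it to 1.

44491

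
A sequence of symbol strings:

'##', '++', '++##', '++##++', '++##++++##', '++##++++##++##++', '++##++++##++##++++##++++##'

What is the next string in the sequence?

++##++++##++##++++##++++##++##++++##++##++

From term 3 onward, concatenate the last term with the second-to-last: ++·## = ++##, ++##·++ = ++##++, …
So term 8 is ++##++++##++##++++##++++##·++##++++##++##++.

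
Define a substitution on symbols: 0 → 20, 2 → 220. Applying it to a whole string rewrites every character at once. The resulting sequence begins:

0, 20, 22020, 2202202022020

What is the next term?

2202202022022020220202202202022020

φ(2202202022020) expands symbol-by-symbol to 220 220 20 220 220 20 220 20 220 220 20 220 20; joining the 13 pieces gives the next term.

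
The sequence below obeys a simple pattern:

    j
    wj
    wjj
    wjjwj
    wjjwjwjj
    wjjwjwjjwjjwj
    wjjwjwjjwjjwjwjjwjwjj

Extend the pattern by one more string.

Each term (from the third on) is the previous term followed by the one before it: term 3 = wj·j = wjj.
Continuing: wjjwjwjjwjjwjwjjwjwjj · wjjwjwjjwjjwj gives term 8.

wjjwjwjjwjjwjwjjwjwjjwjjwjwjjwjjwj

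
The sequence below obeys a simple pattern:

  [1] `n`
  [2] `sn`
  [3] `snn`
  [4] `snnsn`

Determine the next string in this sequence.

snnsnsnn

Each term (from the third on) is the previous term followed by the one before it: term 3 = sn·n = snn.
Continuing: snnsn · snn gives term 5.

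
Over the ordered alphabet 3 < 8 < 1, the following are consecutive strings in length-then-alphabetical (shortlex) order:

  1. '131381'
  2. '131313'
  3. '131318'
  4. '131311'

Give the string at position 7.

Continuing the enumeration 3 steps past 131311: 131311 → 131833 → 131838 → (answer).

131831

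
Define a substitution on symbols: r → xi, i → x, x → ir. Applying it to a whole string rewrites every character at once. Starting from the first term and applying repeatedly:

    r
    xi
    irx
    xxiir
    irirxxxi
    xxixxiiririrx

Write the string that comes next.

φ(xxixxiiririrx) expands symbol-by-symbol to ir ir x ir ir x x xi x xi x xi ir; joining the 13 pieces gives the next term.

irirxirirxxxixxixxiir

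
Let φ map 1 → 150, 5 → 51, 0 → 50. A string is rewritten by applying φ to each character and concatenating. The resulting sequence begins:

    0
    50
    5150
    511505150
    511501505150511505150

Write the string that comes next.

Replace each of the 21 characters of 511501505150511505150 in place — 51 150 150 51 50 150 51 50 51 150 51 50 51 150 150 51 50 51 150 51 50 — and concatenate.

5115015051501505150511505150511501505150511505150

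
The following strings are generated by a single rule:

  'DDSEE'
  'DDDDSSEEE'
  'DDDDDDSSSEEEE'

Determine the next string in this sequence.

Term n consists of 2n D's, followed by n S's, followed by n+1 E's (n = 1, 2, …).
At n = 4 the blocks have lengths 8, 4, 5.

DDDDDDDDSSSSEEEEE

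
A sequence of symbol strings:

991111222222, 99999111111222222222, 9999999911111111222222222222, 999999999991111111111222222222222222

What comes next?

99999999999999111111111111222222222222222222

The n-th term is 3n-1 9's then 2n+2 1's then 3n+3 2's (n = 1, 2, …).
Setting n = 5 gives 14, 12, 18 characters in each block.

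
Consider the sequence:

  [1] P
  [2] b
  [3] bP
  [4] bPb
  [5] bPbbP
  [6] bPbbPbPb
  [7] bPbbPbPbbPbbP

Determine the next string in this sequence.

bPbbPbPbbPbbPbPbbPbPb

Each term (from the third on) is the previous term followed by the one before it: term 3 = b·P = bP.
Continuing: bPbbPbPbbPbbP · bPbbPbPb gives term 8.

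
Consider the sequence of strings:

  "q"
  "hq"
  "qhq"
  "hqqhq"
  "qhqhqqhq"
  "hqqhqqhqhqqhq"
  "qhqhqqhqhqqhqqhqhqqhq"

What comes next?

hqqhqqhqhqqhqqhqhqqhqhqqhqqhqhqqhq

This is a Fibonacci-style word recurrence s(k) = s(k−2)·s(k−1): e.g. q·hq = qhq.
Continuing: hqqhqqhqhqqhq · qhqhqqhqhqqhqqhqhqqhq gives term 8.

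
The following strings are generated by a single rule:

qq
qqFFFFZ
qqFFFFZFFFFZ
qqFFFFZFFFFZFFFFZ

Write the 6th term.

qqFFFFZFFFFZFFFFZFFFFZFFFFZ

Each term is the previous one with FFFFZ appended.
From qqFFFFZFFFFZFFFFZ, 2 further steps: qqFFFFZFFFFZFFFFZ → qqFFFFZFFFFZFFFFZFFFFZ → (answer).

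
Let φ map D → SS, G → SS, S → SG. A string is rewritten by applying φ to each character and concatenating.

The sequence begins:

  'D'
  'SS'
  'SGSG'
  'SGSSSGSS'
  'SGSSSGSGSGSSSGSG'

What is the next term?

SGSSSGSGSGSSSGSSSGSSSGSGSGSSSGSS

Replace each of the 16 characters of SGSSSGSGSGSSSGSG in place — SG SS SG SG SG SS SG SS SG SS SG SG SG SS SG SS — and concatenate.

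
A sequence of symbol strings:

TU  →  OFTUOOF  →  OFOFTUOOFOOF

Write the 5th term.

OFOFOFOFTUOOFOOFOOFOOF

s(k+1) = OF·s(k)·OOF, so each term gains OF as a prefix and OOF as a suffix.
From OFOFTUOOFOOF, 2 further steps: OFOFTUOOFOOF → OFOFOFTUOOFOOFOOF → (answer).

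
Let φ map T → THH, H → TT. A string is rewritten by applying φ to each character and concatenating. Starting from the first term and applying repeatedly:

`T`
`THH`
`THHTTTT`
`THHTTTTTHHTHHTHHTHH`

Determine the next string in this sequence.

Rewriting the 19 symbols of THHTTTTTHHTHHTHHTHH one by one yields THH TT TT THH THH THH THH THH TT TT THH TT TT THH TT TT THH TT TT; concatenated:

THHTTTTTHHTHHTHHTHHTHHTTTTTHHTTTTTHHTTTTTHHTTTT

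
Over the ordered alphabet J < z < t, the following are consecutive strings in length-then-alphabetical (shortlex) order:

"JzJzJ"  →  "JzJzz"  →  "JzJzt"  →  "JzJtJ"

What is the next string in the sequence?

Find the rightmost character of JzJtJ below t, bump it to the next letter, and reset everything to its right to J.

JzJtz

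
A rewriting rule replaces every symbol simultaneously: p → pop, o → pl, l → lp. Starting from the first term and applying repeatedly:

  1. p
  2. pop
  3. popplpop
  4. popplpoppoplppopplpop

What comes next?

Replace each of the 21 characters of popplpoppoplppopplpop in place — pop pl pop pop lp pop pl pop pop pl pop lp pop pop pl pop pop lp pop pl pop — and concatenate.

popplpoppoplppopplpoppopplpoplppoppopplpoppoplppopplpop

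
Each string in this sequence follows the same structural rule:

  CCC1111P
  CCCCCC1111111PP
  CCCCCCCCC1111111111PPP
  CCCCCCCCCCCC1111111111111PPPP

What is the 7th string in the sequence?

Term n consists of 3n C's, followed by 3n+1 1's, followed by n P's (n = 1, 2, …).
Setting n = 7 gives 21, 22, 7 characters in each block.

CCCCCCCCCCCCCCCCCCCCC1111111111111111111111PPPPPPP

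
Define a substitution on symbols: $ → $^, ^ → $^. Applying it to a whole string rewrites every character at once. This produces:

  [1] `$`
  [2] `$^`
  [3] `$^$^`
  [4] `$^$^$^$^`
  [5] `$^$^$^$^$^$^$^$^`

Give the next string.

φ($^$^$^$^$^$^$^$^) expands symbol-by-symbol to $^ $^ $^ $^ $^ $^ $^ $^ $^ $^ $^ $^ $^ $^ $^ $^; joining the 16 pieces gives the next term.

$^$^$^$^$^$^$^$^$^$^$^$^$^$^$^$^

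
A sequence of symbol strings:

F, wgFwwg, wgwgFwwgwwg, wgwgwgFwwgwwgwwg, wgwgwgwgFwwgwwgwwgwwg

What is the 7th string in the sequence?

Every step adds wg to the front and wwg to the end of the previous string.
From wgwgwgwgFwwgwwgwwgwwg, 2 further steps: wgwgwgwgFwwgwwgwwgwwg → wgwgwgwgwgFwwgwwgwwgwwgwwg → (answer).

wgwgwgwgwgwgFwwgwwgwwgwwgwwgwwg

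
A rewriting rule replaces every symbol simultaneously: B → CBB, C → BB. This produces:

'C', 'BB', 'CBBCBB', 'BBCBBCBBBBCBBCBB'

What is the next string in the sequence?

Replace each of the 16 characters of BBCBBCBBBBCBBCBB in place — CBB CBB BB CBB CBB BB CBB CBB CBB CBB BB CBB CBB BB CBB CBB — and concatenate.

CBBCBBBBCBBCBBBBCBBCBBCBBCBBBBCBBCBBBBCBBCBB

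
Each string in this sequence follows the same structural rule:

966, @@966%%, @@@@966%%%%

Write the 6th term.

@@@@@@@@@@966%%%%%%%%%%

s(k+1) = @@·s(k)·%%, so each term gains @@ as a prefix and %% as a suffix.
From @@@@966%%%%, 3 further steps: @@@@966%%%% → @@@@@@966%%%%%% → @@@@@@@@966%%%%%%%% → (answer).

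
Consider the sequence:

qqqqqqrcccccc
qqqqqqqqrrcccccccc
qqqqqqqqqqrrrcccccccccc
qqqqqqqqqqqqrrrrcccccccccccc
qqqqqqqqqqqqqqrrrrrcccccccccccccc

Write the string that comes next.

qqqqqqqqqqqqqqqqrrrrrrcccccccccccccccc

Reading off run lengths: q runs 6, 8, 10, 12, 14; r runs 1, 2, 3, 4, 5; c runs 6, 8, 10, 12, 14 — each is linear in n, where the shown terms are n = 3, 4, 5, 6, 7.
For the next term, n = 8, so the run lengths are 16, 6, 16.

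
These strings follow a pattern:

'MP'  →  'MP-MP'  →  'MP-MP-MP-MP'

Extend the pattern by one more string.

Each string is two copies of the previous one joined by '-'.
One more doubling of MP-MP-MP-MP gives the answer.

MP-MP-MP-MP-MP-MP-MP-MP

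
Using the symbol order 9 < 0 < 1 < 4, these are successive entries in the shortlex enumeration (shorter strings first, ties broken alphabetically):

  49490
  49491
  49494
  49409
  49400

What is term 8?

49419

Continuing the enumeration 3 steps past 49400: 49400 → 49401 → 49404 → (answer).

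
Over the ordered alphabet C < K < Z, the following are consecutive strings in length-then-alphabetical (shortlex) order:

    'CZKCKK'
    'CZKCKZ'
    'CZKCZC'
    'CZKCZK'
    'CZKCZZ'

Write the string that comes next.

CZKKCC

Find the rightmost character of CZKCZZ below Z, bump it to the next letter, and reset everything to its right to C.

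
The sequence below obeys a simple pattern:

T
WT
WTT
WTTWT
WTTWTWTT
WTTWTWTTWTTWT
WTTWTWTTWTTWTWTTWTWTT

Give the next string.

WTTWTWTTWTTWTWTTWTWTTWTTWTWTTWTTWT

This is a Fibonacci-style word recurrence s(k) = s(k−1)·s(k−2): e.g. WT·T = WTT.
So term 8 is WTTWTWTTWTTWTWTTWTWTT·WTTWTWTTWTTWT.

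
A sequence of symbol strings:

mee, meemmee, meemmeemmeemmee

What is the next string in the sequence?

Every step duplicates the string with 'm' between the halves.
One more doubling of meemmeemmeemmee gives the answer.

meemmeemmeemmeemmeemmeemmeemmee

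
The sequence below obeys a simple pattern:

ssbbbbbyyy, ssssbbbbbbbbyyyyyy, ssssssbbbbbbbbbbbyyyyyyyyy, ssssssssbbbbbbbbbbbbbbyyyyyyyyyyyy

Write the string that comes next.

Each string has the form s^{2n} b^{3n+2} y^{3n} (n = 1, 2, …).
For the next term, n = 5, so the run lengths are 10, 17, 15.

ssssssssssbbbbbbbbbbbbbbbbbyyyyyyyyyyyyyyy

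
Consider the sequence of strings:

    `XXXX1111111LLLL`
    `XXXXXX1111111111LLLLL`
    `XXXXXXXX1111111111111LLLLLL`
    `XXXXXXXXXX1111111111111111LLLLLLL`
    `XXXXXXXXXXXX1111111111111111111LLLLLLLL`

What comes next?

XXXXXXXXXXXXXX1111111111111111111111LLLLLLLLL

Each string has the form X^{2n} 1^{3n+1} L^{n+2}, where the shown terms are n = 2, 3, 4, 5, 6.
For the next term, n = 7, so the run lengths are 14, 22, 9.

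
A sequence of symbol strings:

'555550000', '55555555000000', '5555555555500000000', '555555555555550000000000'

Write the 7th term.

The n-th term is 3n+2 5's then 2n+2 0's (n = 1, 2, …).
At n = 7 the blocks have lengths 23, 16.

555555555555555555555550000000000000000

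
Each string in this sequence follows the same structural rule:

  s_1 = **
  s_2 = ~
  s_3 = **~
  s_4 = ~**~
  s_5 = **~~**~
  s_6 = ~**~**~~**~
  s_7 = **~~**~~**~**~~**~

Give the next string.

From term 3 onward, concatenate the second-to-last term with the last: **·~ = **~, ~·**~ = ~**~, …
The next term joins ~**~**~~**~ and **~~**~~**~**~~**~.

~**~**~~**~**~~**~~**~**~~**~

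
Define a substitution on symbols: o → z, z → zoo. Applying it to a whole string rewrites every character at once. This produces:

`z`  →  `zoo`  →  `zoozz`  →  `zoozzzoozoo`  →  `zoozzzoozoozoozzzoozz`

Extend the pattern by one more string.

φ(zoozzzoozoozoozzzoozz) expands symbol-by-symbol to zoo z z zoo zoo zoo z z zoo z z zoo z z zoo zoo zoo z z zoo zoo; joining the 21 pieces gives the next term.

zoozzzoozoozoozzzoozzzoozzzoozoozoozzzoozoo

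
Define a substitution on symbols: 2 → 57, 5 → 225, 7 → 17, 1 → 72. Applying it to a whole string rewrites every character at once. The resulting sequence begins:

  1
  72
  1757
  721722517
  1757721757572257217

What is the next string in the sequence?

721722517175772172251722517575722517577217

Applying the rule to each of the 19 symbols of 1757721757572257217 gives the pieces 72 17 225 17 17 57 72 17 225 17 225 17 57 57 225 17 57 72 17, which concatenate to the answer.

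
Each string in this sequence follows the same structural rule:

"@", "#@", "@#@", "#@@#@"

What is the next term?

@#@#@@#@

Each term (from the third on) is the two preceding terms concatenated in order: term 3 = @·#@ = @#@.
The next term joins @#@ and #@@#@.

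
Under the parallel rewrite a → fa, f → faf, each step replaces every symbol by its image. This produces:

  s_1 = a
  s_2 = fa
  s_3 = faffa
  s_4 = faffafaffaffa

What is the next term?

Rewriting the 13 symbols of faffafaffaffa one by one yields faf fa faf faf fa faf fa faf faf fa faf faf fa; concatenated:

faffafaffaffafaffafaffaffafaffaffa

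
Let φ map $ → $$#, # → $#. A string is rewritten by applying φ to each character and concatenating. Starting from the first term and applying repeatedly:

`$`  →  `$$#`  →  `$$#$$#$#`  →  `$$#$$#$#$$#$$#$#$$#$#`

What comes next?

$$#$$#$#$$#$$#$#$$#$#$$#$$#$#$$#$$#$#$$#$#$$#$$#$#$$#$#

φ($$#$$#$#$$#$$#$#$$#$#) expands symbol-by-symbol to $$# $$# $# $$# $$# $# $$# $# $$# $$# $# $$# $$# $# $$# $# $$# $$# $# $$# $#; joining the 21 pieces gives the next term.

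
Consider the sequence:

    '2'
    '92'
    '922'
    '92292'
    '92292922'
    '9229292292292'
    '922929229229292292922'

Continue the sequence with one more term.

From term 3 onward, concatenate the last term with the second-to-last: 92·2 = 922, 922·92 = 92292, …
The next term joins 922929229229292292922 and 9229292292292.

9229292292292922929229229292292292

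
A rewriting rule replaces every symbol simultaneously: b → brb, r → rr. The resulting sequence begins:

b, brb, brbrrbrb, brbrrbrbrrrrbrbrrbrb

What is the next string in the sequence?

Rewriting the 20 symbols of brbrrbrbrrrrbrbrrbrb one by one yields brb rr brb rr rr brb rr brb rr rr rr rr brb rr brb rr rr brb rr brb; concatenated:

brbrrbrbrrrrbrbrrbrbrrrrrrrrbrbrrbrbrrrrbrbrrbrb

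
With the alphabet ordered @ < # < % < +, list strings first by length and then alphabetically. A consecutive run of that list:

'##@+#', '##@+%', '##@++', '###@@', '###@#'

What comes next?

The successor of ###@# increments the rightmost position that isn't already + and resets every position after it to @.

###@%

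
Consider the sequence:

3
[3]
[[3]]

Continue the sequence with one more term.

Each term wraps the previous one in [ on the left and ] on the right.
One more step from [[3]] gives the answer.

[[[3]]]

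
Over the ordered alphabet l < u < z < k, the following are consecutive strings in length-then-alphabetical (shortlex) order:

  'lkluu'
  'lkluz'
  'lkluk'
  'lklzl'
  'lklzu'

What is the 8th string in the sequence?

lklkl

Stepping forward 3 times from lklzu: lklzu → lklzz → lklzk, then the target.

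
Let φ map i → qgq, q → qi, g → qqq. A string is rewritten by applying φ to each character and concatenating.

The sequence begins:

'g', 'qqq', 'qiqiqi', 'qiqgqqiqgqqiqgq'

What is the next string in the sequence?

Rewriting the 15 symbols of qiqgqqiqgqqiqgq one by one yields qi qgq qi qqq qi qi qgq qi qqq qi qi qgq qi qqq qi; concatenated:

qiqgqqiqqqqiqiqgqqiqqqqiqiqgqqiqqqqi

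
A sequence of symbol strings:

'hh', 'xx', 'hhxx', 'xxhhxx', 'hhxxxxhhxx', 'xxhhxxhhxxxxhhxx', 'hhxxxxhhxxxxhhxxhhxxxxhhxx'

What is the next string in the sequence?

This is a Fibonacci-style word recurrence s(k) = s(k−2)·s(k−1): e.g. hh·xx = hhxx.
So term 8 is xxhhxxhhxxxxhhxx·hhxxxxhhxxxxhhxxhhxxxxhhxx.

xxhhxxhhxxxxhhxxhhxxxxhhxxxxhhxxhhxxxxhhxx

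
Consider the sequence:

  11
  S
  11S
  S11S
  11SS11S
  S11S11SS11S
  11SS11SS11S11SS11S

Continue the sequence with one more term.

S11S11SS11S11SS11SS11S11SS11S

Each term (from the third on) is the two preceding terms concatenated in order: term 3 = 11·S = 11S.
Continuing: S11S11SS11S · 11SS11SS11S11SS11S gives term 8.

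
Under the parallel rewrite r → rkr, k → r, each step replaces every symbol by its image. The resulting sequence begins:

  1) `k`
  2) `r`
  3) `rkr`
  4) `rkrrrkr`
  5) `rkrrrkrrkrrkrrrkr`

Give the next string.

Applying the rule to each of the 17 symbols of rkrrrkrrkrrkrrrkr gives the pieces rkr r rkr rkr rkr r rkr rkr r rkr rkr r rkr rkr rkr r rkr, which concatenate to the answer.

rkrrrkrrkrrkrrrkrrkrrrkrrkrrrkrrkrrkrrrkr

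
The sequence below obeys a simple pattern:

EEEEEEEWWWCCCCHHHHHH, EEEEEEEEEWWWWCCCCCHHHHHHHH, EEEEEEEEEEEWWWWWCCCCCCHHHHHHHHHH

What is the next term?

EEEEEEEEEEEEEWWWWWWCCCCCCCHHHHHHHHHHHH

Each string has the form E^{2n+1} W^{n} C^{n+1} H^{2n}, where the shown terms are n = 3, 4, 5.
Setting n = 6 gives 13, 6, 7, 12 characters in each block.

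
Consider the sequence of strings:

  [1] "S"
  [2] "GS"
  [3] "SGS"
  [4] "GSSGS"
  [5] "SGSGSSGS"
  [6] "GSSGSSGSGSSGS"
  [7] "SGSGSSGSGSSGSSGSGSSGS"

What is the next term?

Each term (from the third on) is the two preceding terms concatenated in order: term 3 = S·GS = SGS.
So term 8 is GSSGSSGSGSSGS·SGSGSSGSGSSGSSGSGSSGS.

GSSGSSGSGSSGSSGSGSSGSGSSGSSGSGSSGS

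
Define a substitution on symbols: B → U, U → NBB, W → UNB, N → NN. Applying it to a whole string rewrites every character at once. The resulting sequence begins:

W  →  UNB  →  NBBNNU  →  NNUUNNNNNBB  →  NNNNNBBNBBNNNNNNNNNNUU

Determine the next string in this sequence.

NNNNNNNNNNUUNNUUNNNNNNNNNNNNNNNNNNNNNBBNBB

Replace each of the 22 characters of NNNNNBBNBBNNNNNNNNNNUU in place — NN NN NN NN NN U U NN U U NN NN NN NN NN NN NN NN NN NN NBB NBB — and concatenate.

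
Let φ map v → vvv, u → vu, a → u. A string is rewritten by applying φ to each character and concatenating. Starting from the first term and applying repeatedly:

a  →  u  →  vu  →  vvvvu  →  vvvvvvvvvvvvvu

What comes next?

Applying the rule to each of the 14 symbols of vvvvvvvvvvvvvu gives the pieces vvv vvv vvv vvv vvv vvv vvv vvv vvv vvv vvv vvv vvv vu, which concatenate to the answer.

vvvvvvvvvvvvvvvvvvvvvvvvvvvvvvvvvvvvvvvvu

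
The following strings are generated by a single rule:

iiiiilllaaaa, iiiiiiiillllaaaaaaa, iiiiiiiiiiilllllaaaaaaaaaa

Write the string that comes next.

Each string has the form i^{3n+2} l^{n+2} a^{3n+1} (n = 1, 2, …).
For the next term, n = 4, so the run lengths are 14, 6, 13.

iiiiiiiiiiiiiillllllaaaaaaaaaaaaa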